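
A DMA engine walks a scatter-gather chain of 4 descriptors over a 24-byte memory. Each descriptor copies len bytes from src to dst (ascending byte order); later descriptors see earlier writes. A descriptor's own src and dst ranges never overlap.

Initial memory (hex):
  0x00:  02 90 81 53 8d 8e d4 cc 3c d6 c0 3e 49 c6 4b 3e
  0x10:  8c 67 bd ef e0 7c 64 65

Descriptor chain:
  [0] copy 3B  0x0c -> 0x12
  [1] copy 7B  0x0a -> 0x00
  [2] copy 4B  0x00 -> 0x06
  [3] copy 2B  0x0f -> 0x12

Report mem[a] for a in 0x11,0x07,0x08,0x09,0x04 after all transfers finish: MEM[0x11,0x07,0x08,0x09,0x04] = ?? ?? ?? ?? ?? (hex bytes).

[0] 0x0c->0x12 len=3 : 49 c6 4b
[1] 0x0a->0x00 len=7 : c0 3e 49 c6 4b 3e 8c
[2] 0x00->0x06 len=4 : c0 3e 49 c6
[3] 0x0f->0x12 len=2 : 3e 8c
query mem[0x11]=0x67, mem[0x07]=0x3e, mem[0x08]=0x49, mem[0x09]=0xc6, mem[0x04]=0x4b

MEM[0x11,0x07,0x08,0x09,0x04] = 67 3e 49 c6 4b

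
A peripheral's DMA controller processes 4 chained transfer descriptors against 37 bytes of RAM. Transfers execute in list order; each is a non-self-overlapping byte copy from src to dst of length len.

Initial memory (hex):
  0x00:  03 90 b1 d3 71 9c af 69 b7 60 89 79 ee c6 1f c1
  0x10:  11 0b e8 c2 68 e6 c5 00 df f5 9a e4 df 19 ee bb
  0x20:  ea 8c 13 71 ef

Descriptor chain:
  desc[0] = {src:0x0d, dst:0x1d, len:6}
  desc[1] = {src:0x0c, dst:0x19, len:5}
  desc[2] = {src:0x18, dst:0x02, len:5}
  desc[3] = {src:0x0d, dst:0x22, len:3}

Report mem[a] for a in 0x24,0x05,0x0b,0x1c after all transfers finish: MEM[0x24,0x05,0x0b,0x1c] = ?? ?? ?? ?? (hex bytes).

[0] 0x0d->0x1d len=6 : c6 1f c1 11 0b e8
[1] 0x0c->0x19 len=5 : ee c6 1f c1 11
[2] 0x18->0x02 len=5 : df ee c6 1f c1
[3] 0x0d->0x22 len=3 : c6 1f c1
query mem[0x24]=0xc1, mem[0x05]=0x1f, mem[0x0b]=0x79, mem[0x1c]=0xc1

MEM[0x24,0x05,0x0b,0x1c] = c1 1f 79 c1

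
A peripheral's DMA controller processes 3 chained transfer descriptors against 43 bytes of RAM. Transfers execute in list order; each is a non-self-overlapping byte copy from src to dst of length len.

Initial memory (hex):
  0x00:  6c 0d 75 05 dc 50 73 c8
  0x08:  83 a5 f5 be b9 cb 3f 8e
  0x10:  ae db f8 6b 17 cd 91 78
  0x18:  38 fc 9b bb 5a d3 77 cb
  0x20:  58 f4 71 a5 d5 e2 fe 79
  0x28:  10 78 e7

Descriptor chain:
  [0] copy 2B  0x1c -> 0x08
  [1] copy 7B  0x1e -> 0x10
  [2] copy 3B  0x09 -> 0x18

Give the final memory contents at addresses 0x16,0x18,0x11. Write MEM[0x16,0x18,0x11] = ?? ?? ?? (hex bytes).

  after D0: wrote 2B at 0x08 = 5ad3
  after D1: wrote 7B at 0x10 = 77cb58f471a5d5
  after D2: wrote 3B at 0x18 = d3f5be
query mem[0x16]=0xd5, mem[0x18]=0xd3, mem[0x11]=0xcb

MEM[0x16,0x18,0x11] = d5 d3 cb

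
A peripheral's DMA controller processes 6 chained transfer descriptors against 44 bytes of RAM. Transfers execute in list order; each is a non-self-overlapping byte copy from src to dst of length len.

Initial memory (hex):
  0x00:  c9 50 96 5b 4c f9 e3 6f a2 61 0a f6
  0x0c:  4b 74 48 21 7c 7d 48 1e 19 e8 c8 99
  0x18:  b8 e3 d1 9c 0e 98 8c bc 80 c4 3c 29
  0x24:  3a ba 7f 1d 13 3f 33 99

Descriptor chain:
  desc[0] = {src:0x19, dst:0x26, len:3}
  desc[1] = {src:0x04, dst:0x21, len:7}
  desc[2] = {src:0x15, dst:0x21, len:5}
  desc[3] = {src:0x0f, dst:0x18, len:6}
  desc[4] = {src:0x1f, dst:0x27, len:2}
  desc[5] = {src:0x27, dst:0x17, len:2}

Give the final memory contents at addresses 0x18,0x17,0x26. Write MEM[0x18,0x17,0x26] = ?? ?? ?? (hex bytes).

MEM[0x18,0x17,0x26] = 80 bc 61

D0: mem[0x26..0x28] <- [e3 d1 9c]
D1: mem[0x21..0x27] <- [4c f9 e3 6f a2 61 0a]
D2: mem[0x21..0x25] <- [e8 c8 99 b8 e3]
D3: mem[0x18..0x1d] <- [21 7c 7d 48 1e 19]
D4: mem[0x27..0x28] <- [bc 80]
D5: mem[0x17..0x18] <- [bc 80]
query mem[0x18]=0x80, mem[0x17]=0xbc, mem[0x26]=0x61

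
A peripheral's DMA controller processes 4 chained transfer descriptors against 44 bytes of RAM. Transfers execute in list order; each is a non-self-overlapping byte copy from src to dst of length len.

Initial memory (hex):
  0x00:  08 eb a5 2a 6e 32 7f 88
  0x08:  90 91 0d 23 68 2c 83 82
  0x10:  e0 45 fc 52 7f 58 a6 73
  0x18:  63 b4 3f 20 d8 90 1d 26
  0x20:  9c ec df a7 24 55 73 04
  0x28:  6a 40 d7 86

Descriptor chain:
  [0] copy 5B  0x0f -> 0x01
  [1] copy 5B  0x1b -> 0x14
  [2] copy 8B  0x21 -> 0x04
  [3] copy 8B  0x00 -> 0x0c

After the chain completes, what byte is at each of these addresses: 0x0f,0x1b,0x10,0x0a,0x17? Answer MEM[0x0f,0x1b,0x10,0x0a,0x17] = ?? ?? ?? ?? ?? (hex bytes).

MEM[0x0f,0x1b,0x10,0x0a,0x17] = 45 20 ec 04 1d

  after D0: wrote 5B at 0x01 = 82e045fc52
  after D1: wrote 5B at 0x14 = 20d8901d26
  after D2: wrote 8B at 0x04 = ecdfa7245573046a
  after D3: wrote 8B at 0x0c = 0882e045ecdfa724
query mem[0x0f]=0x45, mem[0x1b]=0x20, mem[0x10]=0xec, mem[0x0a]=0x04, mem[0x17]=0x1d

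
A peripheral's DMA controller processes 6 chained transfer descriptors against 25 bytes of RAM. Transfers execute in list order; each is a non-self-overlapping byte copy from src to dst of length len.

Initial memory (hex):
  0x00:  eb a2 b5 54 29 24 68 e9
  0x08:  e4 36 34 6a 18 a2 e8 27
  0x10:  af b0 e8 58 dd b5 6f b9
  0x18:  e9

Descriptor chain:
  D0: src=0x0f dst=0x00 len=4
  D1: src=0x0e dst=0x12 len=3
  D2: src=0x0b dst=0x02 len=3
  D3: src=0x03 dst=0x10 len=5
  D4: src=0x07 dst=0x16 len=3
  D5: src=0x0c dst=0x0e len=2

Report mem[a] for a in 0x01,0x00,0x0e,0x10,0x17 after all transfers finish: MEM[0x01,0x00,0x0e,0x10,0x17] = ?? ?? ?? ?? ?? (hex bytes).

[0] 0x0f->0x00 len=4 : 27 af b0 e8
[1] 0x0e->0x12 len=3 : e8 27 af
[2] 0x0b->0x02 len=3 : 6a 18 a2
[3] 0x03->0x10 len=5 : 18 a2 24 68 e9
[4] 0x07->0x16 len=3 : e9 e4 36
[5] 0x0c->0x0e len=2 : 18 a2
query mem[0x01]=0xaf, mem[0x00]=0x27, mem[0x0e]=0x18, mem[0x10]=0x18, mem[0x17]=0xe4

MEM[0x01,0x00,0x0e,0x10,0x17] = af 27 18 18 e4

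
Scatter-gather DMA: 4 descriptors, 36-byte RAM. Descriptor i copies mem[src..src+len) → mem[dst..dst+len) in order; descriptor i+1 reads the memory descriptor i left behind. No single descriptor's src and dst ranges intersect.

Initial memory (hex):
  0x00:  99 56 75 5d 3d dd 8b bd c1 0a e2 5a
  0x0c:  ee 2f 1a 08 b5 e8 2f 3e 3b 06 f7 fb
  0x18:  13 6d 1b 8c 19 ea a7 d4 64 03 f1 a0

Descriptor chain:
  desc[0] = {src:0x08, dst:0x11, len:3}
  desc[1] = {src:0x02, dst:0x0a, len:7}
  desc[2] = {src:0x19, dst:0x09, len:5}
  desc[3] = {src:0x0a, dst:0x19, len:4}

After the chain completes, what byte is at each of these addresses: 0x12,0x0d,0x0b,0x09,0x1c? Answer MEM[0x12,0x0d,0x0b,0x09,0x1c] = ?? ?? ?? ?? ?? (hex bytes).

MEM[0x12,0x0d,0x0b,0x09,0x1c] = 0a ea 8c 6d ea

  after D0: wrote 3B at 0x11 = c10ae2
  after D1: wrote 7B at 0x0a = 755d3ddd8bbdc1
  after D2: wrote 5B at 0x09 = 6d1b8c19ea
  after D3: wrote 4B at 0x19 = 1b8c19ea
query mem[0x12]=0x0a, mem[0x0d]=0xea, mem[0x0b]=0x8c, mem[0x09]=0x6d, mem[0x1c]=0xea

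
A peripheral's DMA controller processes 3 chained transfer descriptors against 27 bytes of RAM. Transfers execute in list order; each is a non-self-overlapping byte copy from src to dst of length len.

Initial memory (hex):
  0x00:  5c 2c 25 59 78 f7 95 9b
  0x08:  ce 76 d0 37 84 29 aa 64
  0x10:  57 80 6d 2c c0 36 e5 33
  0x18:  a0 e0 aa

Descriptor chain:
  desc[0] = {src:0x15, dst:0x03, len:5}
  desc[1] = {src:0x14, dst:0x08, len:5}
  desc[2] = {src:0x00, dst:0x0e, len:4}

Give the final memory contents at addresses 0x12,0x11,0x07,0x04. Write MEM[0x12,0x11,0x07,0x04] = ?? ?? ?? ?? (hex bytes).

MEM[0x12,0x11,0x07,0x04] = 6d 36 e0 e5

[0] 0x15->0x03 len=5 : 36 e5 33 a0 e0
[1] 0x14->0x08 len=5 : c0 36 e5 33 a0
[2] 0x00->0x0e len=4 : 5c 2c 25 36
query mem[0x12]=0x6d, mem[0x11]=0x36, mem[0x07]=0xe0, mem[0x04]=0xe5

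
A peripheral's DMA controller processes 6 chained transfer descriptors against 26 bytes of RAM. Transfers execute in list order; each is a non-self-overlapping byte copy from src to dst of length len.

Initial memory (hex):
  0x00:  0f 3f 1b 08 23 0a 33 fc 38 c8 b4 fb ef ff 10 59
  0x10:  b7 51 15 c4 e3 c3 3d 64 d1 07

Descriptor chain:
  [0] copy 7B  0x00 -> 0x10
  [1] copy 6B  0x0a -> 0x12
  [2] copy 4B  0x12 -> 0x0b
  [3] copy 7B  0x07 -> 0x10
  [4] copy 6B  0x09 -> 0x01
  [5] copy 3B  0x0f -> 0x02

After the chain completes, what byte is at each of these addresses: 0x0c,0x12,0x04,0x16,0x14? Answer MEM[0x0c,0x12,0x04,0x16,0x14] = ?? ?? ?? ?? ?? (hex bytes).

[0] 0x00->0x10 len=7 : 0f 3f 1b 08 23 0a 33
[1] 0x0a->0x12 len=6 : b4 fb ef ff 10 59
[2] 0x12->0x0b len=4 : b4 fb ef ff
[3] 0x07->0x10 len=7 : fc 38 c8 b4 b4 fb ef
[4] 0x09->0x01 len=6 : c8 b4 b4 fb ef ff
[5] 0x0f->0x02 len=3 : 59 fc 38
query mem[0x0c]=0xfb, mem[0x12]=0xc8, mem[0x04]=0x38, mem[0x16]=0xef, mem[0x14]=0xb4

MEM[0x0c,0x12,0x04,0x16,0x14] = fb c8 38 ef b4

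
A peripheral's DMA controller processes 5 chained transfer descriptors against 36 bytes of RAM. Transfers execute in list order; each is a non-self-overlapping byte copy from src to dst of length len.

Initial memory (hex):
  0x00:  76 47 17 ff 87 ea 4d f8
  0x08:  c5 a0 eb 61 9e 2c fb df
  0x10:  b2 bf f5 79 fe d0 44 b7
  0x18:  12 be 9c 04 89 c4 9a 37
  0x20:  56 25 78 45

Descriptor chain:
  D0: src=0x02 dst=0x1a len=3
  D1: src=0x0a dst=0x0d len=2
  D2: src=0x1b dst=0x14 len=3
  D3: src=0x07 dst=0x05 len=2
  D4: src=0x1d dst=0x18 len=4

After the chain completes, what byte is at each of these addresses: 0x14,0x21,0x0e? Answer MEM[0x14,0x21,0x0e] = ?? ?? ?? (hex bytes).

MEM[0x14,0x21,0x0e] = ff 25 61

  after D0: wrote 3B at 0x1a = 17ff87
  after D1: wrote 2B at 0x0d = eb61
  after D2: wrote 3B at 0x14 = ff87c4
  after D3: wrote 2B at 0x05 = f8c5
  after D4: wrote 4B at 0x18 = c49a3756
query mem[0x14]=0xff, mem[0x21]=0x25, mem[0x0e]=0x61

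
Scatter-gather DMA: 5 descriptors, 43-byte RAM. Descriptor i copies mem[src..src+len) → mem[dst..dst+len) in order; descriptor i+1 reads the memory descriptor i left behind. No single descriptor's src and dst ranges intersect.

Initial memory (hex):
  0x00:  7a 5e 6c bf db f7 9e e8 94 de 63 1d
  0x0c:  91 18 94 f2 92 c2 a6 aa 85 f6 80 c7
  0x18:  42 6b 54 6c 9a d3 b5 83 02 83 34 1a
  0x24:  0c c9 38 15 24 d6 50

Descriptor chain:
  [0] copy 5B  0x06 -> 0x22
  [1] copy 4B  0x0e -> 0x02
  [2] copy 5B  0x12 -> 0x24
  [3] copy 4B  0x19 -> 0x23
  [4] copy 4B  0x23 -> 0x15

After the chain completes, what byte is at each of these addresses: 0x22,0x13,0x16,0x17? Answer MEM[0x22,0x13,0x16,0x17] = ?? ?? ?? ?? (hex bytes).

MEM[0x22,0x13,0x16,0x17] = 9e aa 54 6c

[0] 0x06->0x22 len=5 : 9e e8 94 de 63
[1] 0x0e->0x02 len=4 : 94 f2 92 c2
[2] 0x12->0x24 len=5 : a6 aa 85 f6 80
[3] 0x19->0x23 len=4 : 6b 54 6c 9a
[4] 0x23->0x15 len=4 : 6b 54 6c 9a
query mem[0x22]=0x9e, mem[0x13]=0xaa, mem[0x16]=0x54, mem[0x17]=0x6c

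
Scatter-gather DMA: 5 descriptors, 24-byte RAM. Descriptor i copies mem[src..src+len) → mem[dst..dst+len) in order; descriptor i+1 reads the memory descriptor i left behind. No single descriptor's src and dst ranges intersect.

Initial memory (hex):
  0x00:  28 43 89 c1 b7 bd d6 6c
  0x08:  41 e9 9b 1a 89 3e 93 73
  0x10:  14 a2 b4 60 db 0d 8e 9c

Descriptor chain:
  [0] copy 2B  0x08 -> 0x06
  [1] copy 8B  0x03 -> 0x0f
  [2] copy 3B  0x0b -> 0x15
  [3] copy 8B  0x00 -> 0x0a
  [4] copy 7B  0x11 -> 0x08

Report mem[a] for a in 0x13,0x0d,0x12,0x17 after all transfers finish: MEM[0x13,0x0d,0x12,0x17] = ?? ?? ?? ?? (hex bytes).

#0 dst[0x06+2] := {0x41,0xe9}
#1 dst[0x0f+8] := {0xc1,0xb7,0xbd,0x41,0xe9,0x41,0xe9,0x9b}
#2 dst[0x15+3] := {0x1a,0x89,0x3e}
#3 dst[0x0a+8] := {0x28,0x43,0x89,0xc1,0xb7,0xbd,0x41,0xe9}
#4 dst[0x08+7] := {0xe9,0x41,0xe9,0x41,0x1a,0x89,0x3e}
query mem[0x13]=0xe9, mem[0x0d]=0x89, mem[0x12]=0x41, mem[0x17]=0x3e

MEM[0x13,0x0d,0x12,0x17] = e9 89 41 3e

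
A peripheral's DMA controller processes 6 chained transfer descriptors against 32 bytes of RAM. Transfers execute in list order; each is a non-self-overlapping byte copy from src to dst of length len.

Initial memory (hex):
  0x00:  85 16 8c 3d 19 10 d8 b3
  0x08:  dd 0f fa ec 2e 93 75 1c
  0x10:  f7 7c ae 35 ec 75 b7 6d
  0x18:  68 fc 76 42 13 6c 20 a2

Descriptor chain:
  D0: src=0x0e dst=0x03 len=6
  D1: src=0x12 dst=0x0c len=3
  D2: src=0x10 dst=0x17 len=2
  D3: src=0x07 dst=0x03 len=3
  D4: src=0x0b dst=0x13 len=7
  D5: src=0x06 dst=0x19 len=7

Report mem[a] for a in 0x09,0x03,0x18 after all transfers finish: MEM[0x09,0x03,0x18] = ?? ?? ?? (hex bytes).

MEM[0x09,0x03,0x18] = 0f ae f7

  after D0: wrote 6B at 0x03 = 751cf77cae35
  after D1: wrote 3B at 0x0c = ae35ec
  after D2: wrote 2B at 0x17 = f77c
  after D3: wrote 3B at 0x03 = ae350f
  after D4: wrote 7B at 0x13 = ecae35ec1cf77c
  after D5: wrote 7B at 0x19 = 7cae350ffaecae
query mem[0x09]=0x0f, mem[0x03]=0xae, mem[0x18]=0xf7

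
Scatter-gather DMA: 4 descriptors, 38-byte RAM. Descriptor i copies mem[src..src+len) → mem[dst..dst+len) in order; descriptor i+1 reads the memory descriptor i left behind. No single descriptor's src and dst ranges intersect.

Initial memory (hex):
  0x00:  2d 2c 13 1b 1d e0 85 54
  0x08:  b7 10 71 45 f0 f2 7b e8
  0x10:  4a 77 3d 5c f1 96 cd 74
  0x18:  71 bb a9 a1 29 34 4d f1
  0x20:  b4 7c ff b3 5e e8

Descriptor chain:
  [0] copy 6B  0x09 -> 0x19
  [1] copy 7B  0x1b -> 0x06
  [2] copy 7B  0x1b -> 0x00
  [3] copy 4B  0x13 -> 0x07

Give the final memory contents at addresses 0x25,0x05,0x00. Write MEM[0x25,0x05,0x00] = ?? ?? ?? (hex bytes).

MEM[0x25,0x05,0x00] = e8 b4 45

D0: mem[0x19..0x1e] <- [10 71 45 f0 f2 7b]
D1: mem[0x06..0x0c] <- [45 f0 f2 7b f1 b4 7c]
D2: mem[0x00..0x06] <- [45 f0 f2 7b f1 b4 7c]
D3: mem[0x07..0x0a] <- [5c f1 96 cd]
query mem[0x25]=0xe8, mem[0x05]=0xb4, mem[0x00]=0x45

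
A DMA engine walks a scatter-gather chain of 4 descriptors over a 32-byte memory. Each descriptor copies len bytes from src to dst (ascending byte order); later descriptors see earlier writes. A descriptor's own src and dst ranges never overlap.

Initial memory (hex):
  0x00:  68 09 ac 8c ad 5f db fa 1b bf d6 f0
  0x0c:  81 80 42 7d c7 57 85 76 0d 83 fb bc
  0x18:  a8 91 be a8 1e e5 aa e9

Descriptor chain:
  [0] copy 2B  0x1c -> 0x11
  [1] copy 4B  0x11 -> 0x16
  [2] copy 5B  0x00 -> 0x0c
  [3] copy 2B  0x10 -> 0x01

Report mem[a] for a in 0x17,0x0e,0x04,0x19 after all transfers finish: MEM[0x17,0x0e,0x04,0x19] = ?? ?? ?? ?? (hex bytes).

MEM[0x17,0x0e,0x04,0x19] = e5 ac ad 0d

[0] 0x1c->0x11 len=2 : 1e e5
[1] 0x11->0x16 len=4 : 1e e5 76 0d
[2] 0x00->0x0c len=5 : 68 09 ac 8c ad
[3] 0x10->0x01 len=2 : ad 1e
query mem[0x17]=0xe5, mem[0x0e]=0xac, mem[0x04]=0xad, mem[0x19]=0x0d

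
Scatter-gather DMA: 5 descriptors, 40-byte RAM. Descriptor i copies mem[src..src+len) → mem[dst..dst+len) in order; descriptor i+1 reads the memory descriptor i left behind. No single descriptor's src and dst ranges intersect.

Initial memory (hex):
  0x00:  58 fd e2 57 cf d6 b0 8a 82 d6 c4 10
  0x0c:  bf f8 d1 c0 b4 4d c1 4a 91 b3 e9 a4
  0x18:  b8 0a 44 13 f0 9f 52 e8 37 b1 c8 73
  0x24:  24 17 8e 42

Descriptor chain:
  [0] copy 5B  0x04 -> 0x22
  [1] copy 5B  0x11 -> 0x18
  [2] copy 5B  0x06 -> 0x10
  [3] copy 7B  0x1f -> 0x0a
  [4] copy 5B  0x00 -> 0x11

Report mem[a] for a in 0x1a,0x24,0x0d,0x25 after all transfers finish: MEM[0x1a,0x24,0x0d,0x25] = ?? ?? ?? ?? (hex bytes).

D0: mem[0x22..0x26] <- [cf d6 b0 8a 82]
D1: mem[0x18..0x1c] <- [4d c1 4a 91 b3]
D2: mem[0x10..0x14] <- [b0 8a 82 d6 c4]
D3: mem[0x0a..0x10] <- [e8 37 b1 cf d6 b0 8a]
D4: mem[0x11..0x15] <- [58 fd e2 57 cf]
query mem[0x1a]=0x4a, mem[0x24]=0xb0, mem[0x0d]=0xcf, mem[0x25]=0x8a

MEM[0x1a,0x24,0x0d,0x25] = 4a b0 cf 8a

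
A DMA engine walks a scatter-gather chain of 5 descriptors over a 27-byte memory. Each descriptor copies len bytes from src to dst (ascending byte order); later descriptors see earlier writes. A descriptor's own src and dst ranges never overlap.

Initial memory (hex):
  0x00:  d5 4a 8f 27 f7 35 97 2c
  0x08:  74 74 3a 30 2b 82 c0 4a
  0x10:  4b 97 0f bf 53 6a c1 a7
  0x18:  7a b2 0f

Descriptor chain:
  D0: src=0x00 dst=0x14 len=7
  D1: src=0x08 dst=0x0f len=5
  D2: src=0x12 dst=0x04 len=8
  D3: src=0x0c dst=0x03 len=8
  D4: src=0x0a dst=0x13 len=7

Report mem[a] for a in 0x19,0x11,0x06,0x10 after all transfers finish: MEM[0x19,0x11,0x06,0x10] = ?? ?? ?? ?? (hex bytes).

[0] 0x00->0x14 len=7 : d5 4a 8f 27 f7 35 97
[1] 0x08->0x0f len=5 : 74 74 3a 30 2b
[2] 0x12->0x04 len=8 : 30 2b d5 4a 8f 27 f7 35
[3] 0x0c->0x03 len=8 : 2b 82 c0 74 74 3a 30 2b
[4] 0x0a->0x13 len=7 : 2b 35 2b 82 c0 74 74
query mem[0x19]=0x74, mem[0x11]=0x3a, mem[0x06]=0x74, mem[0x10]=0x74

MEM[0x19,0x11,0x06,0x10] = 74 3a 74 74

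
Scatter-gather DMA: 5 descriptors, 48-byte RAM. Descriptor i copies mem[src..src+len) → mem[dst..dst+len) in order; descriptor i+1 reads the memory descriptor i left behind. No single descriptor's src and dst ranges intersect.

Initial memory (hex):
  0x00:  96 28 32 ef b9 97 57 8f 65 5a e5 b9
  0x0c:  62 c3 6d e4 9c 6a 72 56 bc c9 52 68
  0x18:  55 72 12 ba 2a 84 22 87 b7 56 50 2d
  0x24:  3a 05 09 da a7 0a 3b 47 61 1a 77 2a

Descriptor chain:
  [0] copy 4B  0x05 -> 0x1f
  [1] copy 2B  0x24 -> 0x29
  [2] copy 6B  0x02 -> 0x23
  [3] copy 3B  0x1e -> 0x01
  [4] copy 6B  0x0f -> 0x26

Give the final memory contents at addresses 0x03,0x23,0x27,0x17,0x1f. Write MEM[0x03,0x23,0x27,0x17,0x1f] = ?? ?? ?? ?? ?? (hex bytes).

MEM[0x03,0x23,0x27,0x17,0x1f] = 57 32 9c 68 97

#0 dst[0x1f+4] := {0x97,0x57,0x8f,0x65}
#1 dst[0x29+2] := {0x3a,0x05}
#2 dst[0x23+6] := {0x32,0xef,0xb9,0x97,0x57,0x8f}
#3 dst[0x01+3] := {0x22,0x97,0x57}
#4 dst[0x26+6] := {0xe4,0x9c,0x6a,0x72,0x56,0xbc}
query mem[0x03]=0x57, mem[0x23]=0x32, mem[0x27]=0x9c, mem[0x17]=0x68, mem[0x1f]=0x97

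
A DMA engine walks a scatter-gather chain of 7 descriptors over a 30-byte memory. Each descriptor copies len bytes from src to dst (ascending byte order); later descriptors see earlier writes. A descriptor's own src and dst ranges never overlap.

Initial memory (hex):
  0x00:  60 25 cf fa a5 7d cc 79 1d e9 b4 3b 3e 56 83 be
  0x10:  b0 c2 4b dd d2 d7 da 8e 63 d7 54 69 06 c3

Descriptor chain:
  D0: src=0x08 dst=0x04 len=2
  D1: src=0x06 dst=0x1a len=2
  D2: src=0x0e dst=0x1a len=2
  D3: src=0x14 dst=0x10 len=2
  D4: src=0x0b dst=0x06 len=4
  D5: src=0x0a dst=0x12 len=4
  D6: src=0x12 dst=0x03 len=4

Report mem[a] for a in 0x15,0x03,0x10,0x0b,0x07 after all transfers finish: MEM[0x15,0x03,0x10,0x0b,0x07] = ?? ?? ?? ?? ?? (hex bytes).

MEM[0x15,0x03,0x10,0x0b,0x07] = 56 b4 d2 3b 3e

[0] 0x08->0x04 len=2 : 1d e9
[1] 0x06->0x1a len=2 : cc 79
[2] 0x0e->0x1a len=2 : 83 be
[3] 0x14->0x10 len=2 : d2 d7
[4] 0x0b->0x06 len=4 : 3b 3e 56 83
[5] 0x0a->0x12 len=4 : b4 3b 3e 56
[6] 0x12->0x03 len=4 : b4 3b 3e 56
query mem[0x15]=0x56, mem[0x03]=0xb4, mem[0x10]=0xd2, mem[0x0b]=0x3b, mem[0x07]=0x3e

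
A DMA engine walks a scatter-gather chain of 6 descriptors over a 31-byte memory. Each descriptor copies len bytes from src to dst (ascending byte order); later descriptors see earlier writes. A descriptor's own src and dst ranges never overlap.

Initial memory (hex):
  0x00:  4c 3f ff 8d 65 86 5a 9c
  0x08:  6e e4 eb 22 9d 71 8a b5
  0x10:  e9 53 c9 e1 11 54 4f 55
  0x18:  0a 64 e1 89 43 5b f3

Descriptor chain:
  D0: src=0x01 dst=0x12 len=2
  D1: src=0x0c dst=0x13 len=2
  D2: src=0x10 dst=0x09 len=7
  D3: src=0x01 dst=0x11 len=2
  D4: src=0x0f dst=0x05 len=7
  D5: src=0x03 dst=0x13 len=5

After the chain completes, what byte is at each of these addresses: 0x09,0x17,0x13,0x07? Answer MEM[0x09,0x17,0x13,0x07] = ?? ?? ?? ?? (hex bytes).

#0 dst[0x12+2] := {0x3f,0xff}
#1 dst[0x13+2] := {0x9d,0x71}
#2 dst[0x09+7] := {0xe9,0x53,0x3f,0x9d,0x71,0x54,0x4f}
#3 dst[0x11+2] := {0x3f,0xff}
#4 dst[0x05+7] := {0x4f,0xe9,0x3f,0xff,0x9d,0x71,0x54}
#5 dst[0x13+5] := {0x8d,0x65,0x4f,0xe9,0x3f}
query mem[0x09]=0x9d, mem[0x17]=0x3f, mem[0x13]=0x8d, mem[0x07]=0x3f

MEM[0x09,0x17,0x13,0x07] = 9d 3f 8d 3f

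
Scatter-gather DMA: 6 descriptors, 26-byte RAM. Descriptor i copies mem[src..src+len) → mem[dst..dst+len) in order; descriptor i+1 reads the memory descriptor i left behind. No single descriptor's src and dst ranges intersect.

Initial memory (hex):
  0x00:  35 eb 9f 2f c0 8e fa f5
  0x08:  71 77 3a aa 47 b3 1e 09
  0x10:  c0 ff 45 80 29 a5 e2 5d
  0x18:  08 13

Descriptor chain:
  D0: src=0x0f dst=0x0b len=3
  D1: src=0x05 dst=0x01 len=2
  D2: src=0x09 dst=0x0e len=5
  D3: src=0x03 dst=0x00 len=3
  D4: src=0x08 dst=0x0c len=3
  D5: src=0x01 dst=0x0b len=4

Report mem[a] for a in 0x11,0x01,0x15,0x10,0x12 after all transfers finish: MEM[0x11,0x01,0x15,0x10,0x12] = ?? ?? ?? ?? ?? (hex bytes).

MEM[0x11,0x01,0x15,0x10,0x12] = c0 c0 a5 09 ff

D0: mem[0x0b..0x0d] <- [09 c0 ff]
D1: mem[0x01..0x02] <- [8e fa]
D2: mem[0x0e..0x12] <- [77 3a 09 c0 ff]
D3: mem[0x00..0x02] <- [2f c0 8e]
D4: mem[0x0c..0x0e] <- [71 77 3a]
D5: mem[0x0b..0x0e] <- [c0 8e 2f c0]
query mem[0x11]=0xc0, mem[0x01]=0xc0, mem[0x15]=0xa5, mem[0x10]=0x09, mem[0x12]=0xff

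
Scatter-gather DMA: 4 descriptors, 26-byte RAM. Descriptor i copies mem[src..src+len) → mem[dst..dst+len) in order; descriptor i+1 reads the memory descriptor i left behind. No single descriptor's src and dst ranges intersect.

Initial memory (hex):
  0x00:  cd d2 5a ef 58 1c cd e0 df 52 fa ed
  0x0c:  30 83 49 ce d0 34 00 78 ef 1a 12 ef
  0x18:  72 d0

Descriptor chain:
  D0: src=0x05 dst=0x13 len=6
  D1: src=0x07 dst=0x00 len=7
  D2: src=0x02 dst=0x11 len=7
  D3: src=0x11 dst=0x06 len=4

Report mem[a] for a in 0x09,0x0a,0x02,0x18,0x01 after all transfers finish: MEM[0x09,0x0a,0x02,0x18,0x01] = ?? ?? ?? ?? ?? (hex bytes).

[0] 0x05->0x13 len=6 : 1c cd e0 df 52 fa
[1] 0x07->0x00 len=7 : e0 df 52 fa ed 30 83
[2] 0x02->0x11 len=7 : 52 fa ed 30 83 e0 df
[3] 0x11->0x06 len=4 : 52 fa ed 30
query mem[0x09]=0x30, mem[0x0a]=0xfa, mem[0x02]=0x52, mem[0x18]=0xfa, mem[0x01]=0xdf

MEM[0x09,0x0a,0x02,0x18,0x01] = 30 fa 52 fa df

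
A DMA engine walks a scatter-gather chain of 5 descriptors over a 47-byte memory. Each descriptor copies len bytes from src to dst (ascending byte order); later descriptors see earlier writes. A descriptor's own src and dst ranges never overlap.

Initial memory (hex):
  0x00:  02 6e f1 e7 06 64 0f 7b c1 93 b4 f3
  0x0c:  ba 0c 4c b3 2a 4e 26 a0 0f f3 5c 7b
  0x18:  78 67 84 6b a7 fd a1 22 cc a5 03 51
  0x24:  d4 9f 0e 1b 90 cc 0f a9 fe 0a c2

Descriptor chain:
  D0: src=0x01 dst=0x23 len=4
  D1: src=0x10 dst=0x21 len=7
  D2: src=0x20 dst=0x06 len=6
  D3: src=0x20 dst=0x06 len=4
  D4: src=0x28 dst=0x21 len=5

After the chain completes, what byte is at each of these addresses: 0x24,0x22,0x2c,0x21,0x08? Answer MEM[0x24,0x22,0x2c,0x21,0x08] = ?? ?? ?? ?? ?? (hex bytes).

  after D0: wrote 4B at 0x23 = 6ef1e706
  after D1: wrote 7B at 0x21 = 2a4e26a00ff35c
  after D2: wrote 6B at 0x06 = cc2a4e26a00f
  after D3: wrote 4B at 0x06 = cc2a4e26
  after D4: wrote 5B at 0x21 = 90cc0fa9fe
query mem[0x24]=0xa9, mem[0x22]=0xcc, mem[0x2c]=0xfe, mem[0x21]=0x90, mem[0x08]=0x4e

MEM[0x24,0x22,0x2c,0x21,0x08] = a9 cc fe 90 4e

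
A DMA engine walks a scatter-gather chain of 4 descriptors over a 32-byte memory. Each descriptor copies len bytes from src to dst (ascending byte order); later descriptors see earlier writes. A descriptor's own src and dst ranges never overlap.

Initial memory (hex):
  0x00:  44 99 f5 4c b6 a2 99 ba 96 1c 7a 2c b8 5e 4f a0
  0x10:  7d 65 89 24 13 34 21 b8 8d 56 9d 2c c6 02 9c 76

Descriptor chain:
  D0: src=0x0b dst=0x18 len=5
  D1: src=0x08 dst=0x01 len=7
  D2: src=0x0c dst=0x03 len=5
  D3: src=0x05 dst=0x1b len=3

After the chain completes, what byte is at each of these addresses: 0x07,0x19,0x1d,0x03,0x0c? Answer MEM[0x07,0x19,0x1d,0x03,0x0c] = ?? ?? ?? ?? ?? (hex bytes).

#0 dst[0x18+5] := {0x2c,0xb8,0x5e,0x4f,0xa0}
#1 dst[0x01+7] := {0x96,0x1c,0x7a,0x2c,0xb8,0x5e,0x4f}
#2 dst[0x03+5] := {0xb8,0x5e,0x4f,0xa0,0x7d}
#3 dst[0x1b+3] := {0x4f,0xa0,0x7d}
query mem[0x07]=0x7d, mem[0x19]=0xb8, mem[0x1d]=0x7d, mem[0x03]=0xb8, mem[0x0c]=0xb8

MEM[0x07,0x19,0x1d,0x03,0x0c] = 7d b8 7d b8 b8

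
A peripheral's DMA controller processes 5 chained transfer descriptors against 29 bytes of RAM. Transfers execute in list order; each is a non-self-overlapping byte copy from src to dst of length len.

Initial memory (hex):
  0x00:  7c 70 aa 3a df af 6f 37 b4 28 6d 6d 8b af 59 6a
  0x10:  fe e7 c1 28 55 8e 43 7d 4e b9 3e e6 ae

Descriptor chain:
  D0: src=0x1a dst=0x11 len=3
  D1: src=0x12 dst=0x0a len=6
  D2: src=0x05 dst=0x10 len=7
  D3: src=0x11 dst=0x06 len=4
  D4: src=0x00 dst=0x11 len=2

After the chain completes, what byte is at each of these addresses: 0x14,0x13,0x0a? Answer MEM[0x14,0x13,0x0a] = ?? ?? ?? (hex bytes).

MEM[0x14,0x13,0x0a] = 28 b4 e6

D0: mem[0x11..0x13] <- [3e e6 ae]
D1: mem[0x0a..0x0f] <- [e6 ae 55 8e 43 7d]
D2: mem[0x10..0x16] <- [af 6f 37 b4 28 e6 ae]
D3: mem[0x06..0x09] <- [6f 37 b4 28]
D4: mem[0x11..0x12] <- [7c 70]
query mem[0x14]=0x28, mem[0x13]=0xb4, mem[0x0a]=0xe6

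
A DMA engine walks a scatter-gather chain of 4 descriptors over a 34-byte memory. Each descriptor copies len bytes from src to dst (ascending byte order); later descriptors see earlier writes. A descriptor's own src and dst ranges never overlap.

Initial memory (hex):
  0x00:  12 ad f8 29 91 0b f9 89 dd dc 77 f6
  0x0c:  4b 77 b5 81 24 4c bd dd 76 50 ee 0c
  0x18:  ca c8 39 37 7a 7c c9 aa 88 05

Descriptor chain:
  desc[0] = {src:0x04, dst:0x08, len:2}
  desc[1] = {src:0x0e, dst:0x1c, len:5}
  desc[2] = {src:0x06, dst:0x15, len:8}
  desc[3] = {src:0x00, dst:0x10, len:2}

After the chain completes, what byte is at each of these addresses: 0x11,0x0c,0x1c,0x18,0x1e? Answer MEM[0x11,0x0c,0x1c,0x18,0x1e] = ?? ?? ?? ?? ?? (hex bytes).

MEM[0x11,0x0c,0x1c,0x18,0x1e] = ad 4b 77 0b 24

D0: mem[0x08..0x09] <- [91 0b]
D1: mem[0x1c..0x20] <- [b5 81 24 4c bd]
D2: mem[0x15..0x1c] <- [f9 89 91 0b 77 f6 4b 77]
D3: mem[0x10..0x11] <- [12 ad]
query mem[0x11]=0xad, mem[0x0c]=0x4b, mem[0x1c]=0x77, mem[0x18]=0x0b, mem[0x1e]=0x24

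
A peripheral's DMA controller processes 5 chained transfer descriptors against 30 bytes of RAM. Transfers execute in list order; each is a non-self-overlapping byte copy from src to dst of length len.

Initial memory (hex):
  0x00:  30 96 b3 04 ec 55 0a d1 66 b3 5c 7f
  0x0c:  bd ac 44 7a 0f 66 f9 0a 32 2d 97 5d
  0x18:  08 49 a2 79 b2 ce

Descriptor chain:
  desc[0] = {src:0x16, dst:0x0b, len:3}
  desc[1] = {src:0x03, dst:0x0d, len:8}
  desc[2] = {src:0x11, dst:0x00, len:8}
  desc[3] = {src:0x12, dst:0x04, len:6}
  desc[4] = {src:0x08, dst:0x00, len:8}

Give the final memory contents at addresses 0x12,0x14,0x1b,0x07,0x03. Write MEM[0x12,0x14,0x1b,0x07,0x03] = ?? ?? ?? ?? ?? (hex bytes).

D0: mem[0x0b..0x0d] <- [97 5d 08]
D1: mem[0x0d..0x14] <- [04 ec 55 0a d1 66 b3 5c]
D2: mem[0x00..0x07] <- [d1 66 b3 5c 2d 97 5d 08]
D3: mem[0x04..0x09] <- [66 b3 5c 2d 97 5d]
D4: mem[0x00..0x07] <- [97 5d 5c 97 5d 04 ec 55]
query mem[0x12]=0x66, mem[0x14]=0x5c, mem[0x1b]=0x79, mem[0x07]=0x55, mem[0x03]=0x97

MEM[0x12,0x14,0x1b,0x07,0x03] = 66 5c 79 55 97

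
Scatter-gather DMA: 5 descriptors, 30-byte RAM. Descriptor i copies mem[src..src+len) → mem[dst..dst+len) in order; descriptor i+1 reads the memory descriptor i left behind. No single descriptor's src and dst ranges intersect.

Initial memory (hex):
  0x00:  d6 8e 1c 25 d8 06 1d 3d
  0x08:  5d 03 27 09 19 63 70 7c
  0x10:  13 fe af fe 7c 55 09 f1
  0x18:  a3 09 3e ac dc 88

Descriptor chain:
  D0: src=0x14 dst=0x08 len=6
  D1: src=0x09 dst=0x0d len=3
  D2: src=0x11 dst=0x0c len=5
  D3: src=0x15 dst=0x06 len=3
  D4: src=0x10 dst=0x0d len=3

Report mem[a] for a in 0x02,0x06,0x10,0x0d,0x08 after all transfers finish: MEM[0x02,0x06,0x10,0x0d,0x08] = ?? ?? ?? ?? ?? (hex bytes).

MEM[0x02,0x06,0x10,0x0d,0x08] = 1c 55 55 55 f1

  after D0: wrote 6B at 0x08 = 7c5509f1a309
  after D1: wrote 3B at 0x0d = 5509f1
  after D2: wrote 5B at 0x0c = feaffe7c55
  after D3: wrote 3B at 0x06 = 5509f1
  after D4: wrote 3B at 0x0d = 55feaf
query mem[0x02]=0x1c, mem[0x06]=0x55, mem[0x10]=0x55, mem[0x0d]=0x55, mem[0x08]=0xf1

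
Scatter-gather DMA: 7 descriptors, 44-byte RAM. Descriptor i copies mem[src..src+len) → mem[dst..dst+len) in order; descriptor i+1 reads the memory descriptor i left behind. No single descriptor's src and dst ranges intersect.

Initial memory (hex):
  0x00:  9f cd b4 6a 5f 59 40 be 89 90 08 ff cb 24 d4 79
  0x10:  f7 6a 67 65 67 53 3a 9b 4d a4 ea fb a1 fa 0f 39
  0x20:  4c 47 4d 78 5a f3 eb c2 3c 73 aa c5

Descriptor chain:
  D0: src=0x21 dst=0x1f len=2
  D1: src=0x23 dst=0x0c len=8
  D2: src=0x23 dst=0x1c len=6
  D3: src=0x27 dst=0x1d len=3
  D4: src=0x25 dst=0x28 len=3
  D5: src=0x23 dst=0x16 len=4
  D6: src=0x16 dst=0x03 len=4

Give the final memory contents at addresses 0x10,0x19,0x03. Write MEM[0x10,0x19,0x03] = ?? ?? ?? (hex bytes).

[0] 0x21->0x1f len=2 : 47 4d
[1] 0x23->0x0c len=8 : 78 5a f3 eb c2 3c 73 aa
[2] 0x23->0x1c len=6 : 78 5a f3 eb c2 3c
[3] 0x27->0x1d len=3 : c2 3c 73
[4] 0x25->0x28 len=3 : f3 eb c2
[5] 0x23->0x16 len=4 : 78 5a f3 eb
[6] 0x16->0x03 len=4 : 78 5a f3 eb
query mem[0x10]=0xc2, mem[0x19]=0xeb, mem[0x03]=0x78

MEM[0x10,0x19,0x03] = c2 eb 78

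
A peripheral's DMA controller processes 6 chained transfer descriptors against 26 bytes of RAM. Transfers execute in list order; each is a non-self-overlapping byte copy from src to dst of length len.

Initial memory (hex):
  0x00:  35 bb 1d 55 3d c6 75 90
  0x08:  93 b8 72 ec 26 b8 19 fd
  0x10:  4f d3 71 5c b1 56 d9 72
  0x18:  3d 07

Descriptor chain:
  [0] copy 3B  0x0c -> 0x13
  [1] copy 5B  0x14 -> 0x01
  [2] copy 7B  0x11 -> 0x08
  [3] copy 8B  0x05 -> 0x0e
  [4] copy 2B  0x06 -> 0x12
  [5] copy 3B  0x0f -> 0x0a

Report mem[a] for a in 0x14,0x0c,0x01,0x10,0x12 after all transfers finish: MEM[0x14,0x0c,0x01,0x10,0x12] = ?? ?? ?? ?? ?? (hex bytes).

MEM[0x14,0x0c,0x01,0x10,0x12] = b8 d3 b8 90 75

[0] 0x0c->0x13 len=3 : 26 b8 19
[1] 0x14->0x01 len=5 : b8 19 d9 72 3d
[2] 0x11->0x08 len=7 : d3 71 26 b8 19 d9 72
[3] 0x05->0x0e len=8 : 3d 75 90 d3 71 26 b8 19
[4] 0x06->0x12 len=2 : 75 90
[5] 0x0f->0x0a len=3 : 75 90 d3
query mem[0x14]=0xb8, mem[0x0c]=0xd3, mem[0x01]=0xb8, mem[0x10]=0x90, mem[0x12]=0x75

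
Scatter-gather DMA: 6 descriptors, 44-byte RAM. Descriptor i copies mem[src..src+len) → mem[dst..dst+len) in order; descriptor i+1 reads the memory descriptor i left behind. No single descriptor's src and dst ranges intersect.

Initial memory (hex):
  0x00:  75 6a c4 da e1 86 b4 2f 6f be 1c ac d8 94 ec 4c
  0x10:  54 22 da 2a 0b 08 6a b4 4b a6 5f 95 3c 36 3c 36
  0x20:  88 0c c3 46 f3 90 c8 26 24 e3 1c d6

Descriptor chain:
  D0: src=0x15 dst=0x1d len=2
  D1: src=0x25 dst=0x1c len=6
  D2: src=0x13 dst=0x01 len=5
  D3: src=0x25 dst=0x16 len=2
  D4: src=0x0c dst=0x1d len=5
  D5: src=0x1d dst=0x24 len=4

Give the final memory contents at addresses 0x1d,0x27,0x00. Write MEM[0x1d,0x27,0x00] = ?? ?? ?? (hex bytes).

D0: mem[0x1d..0x1e] <- [08 6a]
D1: mem[0x1c..0x21] <- [90 c8 26 24 e3 1c]
D2: mem[0x01..0x05] <- [2a 0b 08 6a b4]
D3: mem[0x16..0x17] <- [90 c8]
D4: mem[0x1d..0x21] <- [d8 94 ec 4c 54]
D5: mem[0x24..0x27] <- [d8 94 ec 4c]
query mem[0x1d]=0xd8, mem[0x27]=0x4c, mem[0x00]=0x75

MEM[0x1d,0x27,0x00] = d8 4c 75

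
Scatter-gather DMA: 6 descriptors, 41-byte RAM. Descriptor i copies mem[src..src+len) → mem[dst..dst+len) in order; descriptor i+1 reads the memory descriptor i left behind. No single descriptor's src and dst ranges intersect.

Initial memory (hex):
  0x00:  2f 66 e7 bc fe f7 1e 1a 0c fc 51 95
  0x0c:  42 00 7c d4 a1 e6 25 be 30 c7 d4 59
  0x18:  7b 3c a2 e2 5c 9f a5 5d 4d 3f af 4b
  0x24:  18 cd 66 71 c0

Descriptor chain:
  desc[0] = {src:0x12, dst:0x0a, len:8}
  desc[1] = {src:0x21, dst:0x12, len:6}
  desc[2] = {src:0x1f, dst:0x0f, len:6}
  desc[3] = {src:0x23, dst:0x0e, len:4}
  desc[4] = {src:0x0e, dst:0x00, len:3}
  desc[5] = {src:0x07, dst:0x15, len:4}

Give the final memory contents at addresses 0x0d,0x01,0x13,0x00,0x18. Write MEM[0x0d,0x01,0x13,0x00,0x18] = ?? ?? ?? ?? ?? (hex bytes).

#0 dst[0x0a+8] := {0x25,0xbe,0x30,0xc7,0xd4,0x59,0x7b,0x3c}
#1 dst[0x12+6] := {0x3f,0xaf,0x4b,0x18,0xcd,0x66}
#2 dst[0x0f+6] := {0x5d,0x4d,0x3f,0xaf,0x4b,0x18}
#3 dst[0x0e+4] := {0x4b,0x18,0xcd,0x66}
#4 dst[0x00+3] := {0x4b,0x18,0xcd}
#5 dst[0x15+4] := {0x1a,0x0c,0xfc,0x25}
query mem[0x0d]=0xc7, mem[0x01]=0x18, mem[0x13]=0x4b, mem[0x00]=0x4b, mem[0x18]=0x25

MEM[0x0d,0x01,0x13,0x00,0x18] = c7 18 4b 4b 25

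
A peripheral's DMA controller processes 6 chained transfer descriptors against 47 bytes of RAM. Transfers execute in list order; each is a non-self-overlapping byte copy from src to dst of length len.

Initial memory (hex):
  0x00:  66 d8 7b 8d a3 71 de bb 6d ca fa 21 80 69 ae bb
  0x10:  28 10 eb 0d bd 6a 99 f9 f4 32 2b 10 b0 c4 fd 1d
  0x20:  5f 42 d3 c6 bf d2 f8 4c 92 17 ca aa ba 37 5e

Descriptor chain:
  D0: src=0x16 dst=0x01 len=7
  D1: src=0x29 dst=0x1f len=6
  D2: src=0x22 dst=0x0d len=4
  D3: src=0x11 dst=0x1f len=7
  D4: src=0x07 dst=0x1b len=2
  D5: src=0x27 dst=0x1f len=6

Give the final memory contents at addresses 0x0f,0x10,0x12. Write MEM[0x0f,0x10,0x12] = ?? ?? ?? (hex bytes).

D0: mem[0x01..0x07] <- [99 f9 f4 32 2b 10 b0]
D1: mem[0x1f..0x24] <- [17 ca aa ba 37 5e]
D2: mem[0x0d..0x10] <- [ba 37 5e d2]
D3: mem[0x1f..0x25] <- [10 eb 0d bd 6a 99 f9]
D4: mem[0x1b..0x1c] <- [b0 6d]
D5: mem[0x1f..0x24] <- [4c 92 17 ca aa ba]
query mem[0x0f]=0x5e, mem[0x10]=0xd2, mem[0x12]=0xeb

MEM[0x0f,0x10,0x12] = 5e d2 eb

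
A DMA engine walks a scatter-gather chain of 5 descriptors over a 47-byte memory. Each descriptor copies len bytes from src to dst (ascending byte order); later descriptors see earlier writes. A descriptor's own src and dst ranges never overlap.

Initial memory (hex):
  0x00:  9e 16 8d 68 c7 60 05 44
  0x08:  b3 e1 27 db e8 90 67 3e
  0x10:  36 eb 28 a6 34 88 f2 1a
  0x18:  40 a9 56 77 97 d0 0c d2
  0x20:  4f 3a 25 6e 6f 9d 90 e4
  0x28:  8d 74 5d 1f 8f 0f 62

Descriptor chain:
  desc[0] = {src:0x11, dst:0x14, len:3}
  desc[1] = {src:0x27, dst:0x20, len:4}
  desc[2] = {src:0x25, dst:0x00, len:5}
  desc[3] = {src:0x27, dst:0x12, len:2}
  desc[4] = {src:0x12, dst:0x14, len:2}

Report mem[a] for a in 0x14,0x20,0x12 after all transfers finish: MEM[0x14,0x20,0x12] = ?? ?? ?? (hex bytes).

MEM[0x14,0x20,0x12] = e4 e4 e4

[0] 0x11->0x14 len=3 : eb 28 a6
[1] 0x27->0x20 len=4 : e4 8d 74 5d
[2] 0x25->0x00 len=5 : 9d 90 e4 8d 74
[3] 0x27->0x12 len=2 : e4 8d
[4] 0x12->0x14 len=2 : e4 8d
query mem[0x14]=0xe4, mem[0x20]=0xe4, mem[0x12]=0xe4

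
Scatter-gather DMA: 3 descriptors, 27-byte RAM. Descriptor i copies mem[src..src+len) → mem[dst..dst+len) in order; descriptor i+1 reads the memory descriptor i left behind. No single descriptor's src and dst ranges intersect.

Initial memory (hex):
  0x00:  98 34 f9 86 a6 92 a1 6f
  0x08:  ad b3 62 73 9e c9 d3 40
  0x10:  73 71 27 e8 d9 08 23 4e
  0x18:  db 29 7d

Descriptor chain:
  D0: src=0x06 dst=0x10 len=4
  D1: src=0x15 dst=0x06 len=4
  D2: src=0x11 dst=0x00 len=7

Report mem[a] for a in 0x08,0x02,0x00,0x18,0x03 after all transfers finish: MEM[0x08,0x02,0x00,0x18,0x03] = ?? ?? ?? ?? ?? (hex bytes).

MEM[0x08,0x02,0x00,0x18,0x03] = 4e b3 6f db d9

D0: mem[0x10..0x13] <- [a1 6f ad b3]
D1: mem[0x06..0x09] <- [08 23 4e db]
D2: mem[0x00..0x06] <- [6f ad b3 d9 08 23 4e]
query mem[0x08]=0x4e, mem[0x02]=0xb3, mem[0x00]=0x6f, mem[0x18]=0xdb, mem[0x03]=0xd9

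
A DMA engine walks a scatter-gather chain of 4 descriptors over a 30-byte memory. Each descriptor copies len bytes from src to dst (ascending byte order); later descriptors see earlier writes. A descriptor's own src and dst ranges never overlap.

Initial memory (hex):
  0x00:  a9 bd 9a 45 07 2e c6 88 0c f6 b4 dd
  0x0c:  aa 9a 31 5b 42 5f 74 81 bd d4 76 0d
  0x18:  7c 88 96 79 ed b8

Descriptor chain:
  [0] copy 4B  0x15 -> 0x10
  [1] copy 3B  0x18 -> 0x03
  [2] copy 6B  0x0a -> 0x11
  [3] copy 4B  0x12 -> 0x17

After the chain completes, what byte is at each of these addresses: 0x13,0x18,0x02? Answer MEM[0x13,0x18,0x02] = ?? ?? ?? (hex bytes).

D0: mem[0x10..0x13] <- [d4 76 0d 7c]
D1: mem[0x03..0x05] <- [7c 88 96]
D2: mem[0x11..0x16] <- [b4 dd aa 9a 31 5b]
D3: mem[0x17..0x1a] <- [dd aa 9a 31]
query mem[0x13]=0xaa, mem[0x18]=0xaa, mem[0x02]=0x9a

MEM[0x13,0x18,0x02] = aa aa 9a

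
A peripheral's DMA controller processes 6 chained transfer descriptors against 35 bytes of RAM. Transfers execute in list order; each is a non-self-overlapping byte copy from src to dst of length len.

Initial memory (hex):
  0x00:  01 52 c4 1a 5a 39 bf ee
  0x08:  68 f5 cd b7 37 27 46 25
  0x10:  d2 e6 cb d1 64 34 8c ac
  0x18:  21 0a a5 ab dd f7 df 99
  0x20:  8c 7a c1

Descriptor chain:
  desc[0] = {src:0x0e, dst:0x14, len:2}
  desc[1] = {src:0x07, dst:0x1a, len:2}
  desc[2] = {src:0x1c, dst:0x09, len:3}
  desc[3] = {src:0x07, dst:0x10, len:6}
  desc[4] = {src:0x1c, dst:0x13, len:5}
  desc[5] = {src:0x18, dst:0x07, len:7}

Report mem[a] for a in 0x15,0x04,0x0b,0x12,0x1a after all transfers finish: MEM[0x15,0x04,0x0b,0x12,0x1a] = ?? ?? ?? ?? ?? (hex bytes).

  after D0: wrote 2B at 0x14 = 4625
  after D1: wrote 2B at 0x1a = ee68
  after D2: wrote 3B at 0x09 = ddf7df
  after D3: wrote 6B at 0x10 = ee68ddf7df37
  after D4: wrote 5B at 0x13 = ddf7df998c
  after D5: wrote 7B at 0x07 = 210aee68ddf7df
query mem[0x15]=0xdf, mem[0x04]=0x5a, mem[0x0b]=0xdd, mem[0x12]=0xdd, mem[0x1a]=0xee

MEM[0x15,0x04,0x0b,0x12,0x1a] = df 5a dd dd ee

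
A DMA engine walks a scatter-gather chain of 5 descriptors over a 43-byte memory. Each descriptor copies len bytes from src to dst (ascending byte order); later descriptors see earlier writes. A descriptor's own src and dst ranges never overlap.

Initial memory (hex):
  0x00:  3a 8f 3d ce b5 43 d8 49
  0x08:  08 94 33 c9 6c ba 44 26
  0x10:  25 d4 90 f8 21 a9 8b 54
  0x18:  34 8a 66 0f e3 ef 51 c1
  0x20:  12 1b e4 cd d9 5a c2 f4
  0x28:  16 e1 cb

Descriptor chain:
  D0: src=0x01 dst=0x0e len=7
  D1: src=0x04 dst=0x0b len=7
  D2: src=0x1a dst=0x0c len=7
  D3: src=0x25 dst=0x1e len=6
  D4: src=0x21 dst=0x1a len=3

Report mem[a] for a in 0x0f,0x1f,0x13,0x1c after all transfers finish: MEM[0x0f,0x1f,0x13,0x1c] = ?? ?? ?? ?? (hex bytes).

[0] 0x01->0x0e len=7 : 8f 3d ce b5 43 d8 49
[1] 0x04->0x0b len=7 : b5 43 d8 49 08 94 33
[2] 0x1a->0x0c len=7 : 66 0f e3 ef 51 c1 12
[3] 0x25->0x1e len=6 : 5a c2 f4 16 e1 cb
[4] 0x21->0x1a len=3 : 16 e1 cb
query mem[0x0f]=0xef, mem[0x1f]=0xc2, mem[0x13]=0xd8, mem[0x1c]=0xcb

MEM[0x0f,0x1f,0x13,0x1c] = ef c2 d8 cb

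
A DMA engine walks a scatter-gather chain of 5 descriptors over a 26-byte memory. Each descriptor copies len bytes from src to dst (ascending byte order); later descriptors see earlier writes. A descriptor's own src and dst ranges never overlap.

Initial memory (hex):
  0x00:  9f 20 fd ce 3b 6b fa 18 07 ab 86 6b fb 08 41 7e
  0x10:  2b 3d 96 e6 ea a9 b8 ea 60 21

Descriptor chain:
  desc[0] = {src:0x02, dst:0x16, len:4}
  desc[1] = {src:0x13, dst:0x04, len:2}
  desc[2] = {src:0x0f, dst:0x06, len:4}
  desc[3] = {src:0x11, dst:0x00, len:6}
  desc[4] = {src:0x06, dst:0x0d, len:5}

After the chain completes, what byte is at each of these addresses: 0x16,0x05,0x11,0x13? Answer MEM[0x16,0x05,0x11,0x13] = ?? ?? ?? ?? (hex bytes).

MEM[0x16,0x05,0x11,0x13] = fd fd 86 e6

  after D0: wrote 4B at 0x16 = fdce3b6b
  after D1: wrote 2B at 0x04 = e6ea
  after D2: wrote 4B at 0x06 = 7e2b3d96
  after D3: wrote 6B at 0x00 = 3d96e6eaa9fd
  after D4: wrote 5B at 0x0d = 7e2b3d9686
query mem[0x16]=0xfd, mem[0x05]=0xfd, mem[0x11]=0x86, mem[0x13]=0xe6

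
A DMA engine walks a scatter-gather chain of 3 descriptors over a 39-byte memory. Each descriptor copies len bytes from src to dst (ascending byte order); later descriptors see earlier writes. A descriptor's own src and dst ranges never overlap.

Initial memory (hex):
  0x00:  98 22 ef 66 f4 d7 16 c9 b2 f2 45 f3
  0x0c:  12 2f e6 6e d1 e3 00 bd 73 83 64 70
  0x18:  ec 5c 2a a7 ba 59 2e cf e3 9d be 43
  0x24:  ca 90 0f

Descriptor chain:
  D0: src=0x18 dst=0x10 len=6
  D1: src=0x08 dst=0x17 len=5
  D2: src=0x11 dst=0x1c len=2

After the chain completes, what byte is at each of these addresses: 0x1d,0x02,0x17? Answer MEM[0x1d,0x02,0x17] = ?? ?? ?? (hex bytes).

MEM[0x1d,0x02,0x17] = 2a ef b2

D0: mem[0x10..0x15] <- [ec 5c 2a a7 ba 59]
D1: mem[0x17..0x1b] <- [b2 f2 45 f3 12]
D2: mem[0x1c..0x1d] <- [5c 2a]
query mem[0x1d]=0x2a, mem[0x02]=0xef, mem[0x17]=0xb2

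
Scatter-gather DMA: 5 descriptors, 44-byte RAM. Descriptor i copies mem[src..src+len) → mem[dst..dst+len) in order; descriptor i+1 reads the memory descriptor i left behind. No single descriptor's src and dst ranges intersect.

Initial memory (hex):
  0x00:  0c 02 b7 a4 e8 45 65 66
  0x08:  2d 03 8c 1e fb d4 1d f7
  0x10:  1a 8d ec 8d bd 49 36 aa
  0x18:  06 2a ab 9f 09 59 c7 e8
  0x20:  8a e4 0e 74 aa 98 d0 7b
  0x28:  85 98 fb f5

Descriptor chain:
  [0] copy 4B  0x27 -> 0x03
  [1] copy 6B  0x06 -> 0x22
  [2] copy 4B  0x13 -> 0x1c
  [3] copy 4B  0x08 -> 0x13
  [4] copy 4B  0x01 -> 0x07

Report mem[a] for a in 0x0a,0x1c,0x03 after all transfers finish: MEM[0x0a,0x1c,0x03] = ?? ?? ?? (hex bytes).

D0: mem[0x03..0x06] <- [7b 85 98 fb]
D1: mem[0x22..0x27] <- [fb 66 2d 03 8c 1e]
D2: mem[0x1c..0x1f] <- [8d bd 49 36]
D3: mem[0x13..0x16] <- [2d 03 8c 1e]
D4: mem[0x07..0x0a] <- [02 b7 7b 85]
query mem[0x0a]=0x85, mem[0x1c]=0x8d, mem[0x03]=0x7b

MEM[0x0a,0x1c,0x03] = 85 8d 7b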